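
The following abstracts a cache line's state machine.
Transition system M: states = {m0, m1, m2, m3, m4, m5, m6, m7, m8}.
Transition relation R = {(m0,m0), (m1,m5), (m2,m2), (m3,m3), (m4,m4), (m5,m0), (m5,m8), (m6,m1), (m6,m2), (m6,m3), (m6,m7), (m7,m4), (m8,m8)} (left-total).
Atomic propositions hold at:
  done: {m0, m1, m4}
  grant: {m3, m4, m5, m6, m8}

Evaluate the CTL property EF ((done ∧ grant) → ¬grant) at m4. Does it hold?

No

Sat(done ∧ grant) = {m4}
Sat(¬grant) = {m0, m1, m2, m7}
Sat((done ∧ grant) → ¬grant) = {m0, m1, m2, m3, m5, m6, m7, m8}
EF ((done ∧ grant) → ¬grant): least fixpoint, start Z0 = {m0, m1, m2, m3, m5, m6, m7, m8}, add states with some successor in Z. Already a fixed point.
Sat(EF ((done ∧ grant) → ¬grant)) = {m0, m1, m2, m3, m5, m6, m7, m8}
m4 ∉ Sat(EF ((done ∧ grant) → ¬grant)) = {m0, m1, m2, m3, m5, m6, m7, m8}, so the formula does not hold at m4.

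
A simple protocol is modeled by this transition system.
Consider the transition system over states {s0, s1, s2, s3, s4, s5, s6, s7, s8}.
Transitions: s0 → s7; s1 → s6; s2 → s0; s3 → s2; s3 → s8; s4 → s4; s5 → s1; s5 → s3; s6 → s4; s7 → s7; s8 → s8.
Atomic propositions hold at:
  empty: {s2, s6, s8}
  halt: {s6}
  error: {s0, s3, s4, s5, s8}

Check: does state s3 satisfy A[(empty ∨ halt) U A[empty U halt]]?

Sat(empty ∨ halt) = {s2, s6, s8}
A[empty U halt]: least fixpoint, start Z0 = Sat(halt) = {s6}, add states in Sat(empty) with every successor in Z. Already a fixed point.
Sat(A[empty U halt]) = {s6}
A[(empty ∨ halt) U A[empty U halt]]: least fixpoint, start Z0 = Sat(A[empty U halt]) = {s6}, add states in Sat(empty ∨ halt) with every successor in Z. Already a fixed point.
Sat(A[(empty ∨ halt) U A[empty U halt]]) = {s6}
s3 ∉ Sat(A[(empty ∨ halt) U A[empty U halt]]) = {s6}, so the formula does not hold at s3.

No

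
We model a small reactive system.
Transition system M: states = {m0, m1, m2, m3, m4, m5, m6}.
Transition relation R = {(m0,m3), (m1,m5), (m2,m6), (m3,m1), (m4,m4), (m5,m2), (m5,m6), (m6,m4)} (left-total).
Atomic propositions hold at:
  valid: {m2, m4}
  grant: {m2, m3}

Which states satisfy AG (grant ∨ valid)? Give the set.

{m4}

Sat(grant ∨ valid) = {m2, m3, m4}
AG (grant ∨ valid): greatest fixpoint, start Z0 = {m2, m3, m4}, keep only states in Sat with every successor in Z. Z1 = {m4}; fixed.
Sat(AG (grant ∨ valid)) = {m4}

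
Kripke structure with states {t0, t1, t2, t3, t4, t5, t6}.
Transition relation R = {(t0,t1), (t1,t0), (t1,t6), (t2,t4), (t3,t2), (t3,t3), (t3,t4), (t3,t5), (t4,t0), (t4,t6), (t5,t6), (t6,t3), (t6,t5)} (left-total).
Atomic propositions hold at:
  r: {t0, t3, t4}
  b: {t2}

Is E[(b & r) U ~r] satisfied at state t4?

No

Sat(b & r) = ∅
Sat(~r) = {t1, t2, t5, t6}
E[(b & r) U ~r]: least fixpoint, start Z0 = Sat(~r) = {t1, t2, t5, t6}, add states in Sat(b & r) with some successor in Z. Already a fixed point.
Sat(E[(b & r) U ~r]) = {t1, t2, t5, t6}
t4 ∉ Sat(E[(b & r) U ~r]) = {t1, t2, t5, t6}, so the formula does not hold at t4.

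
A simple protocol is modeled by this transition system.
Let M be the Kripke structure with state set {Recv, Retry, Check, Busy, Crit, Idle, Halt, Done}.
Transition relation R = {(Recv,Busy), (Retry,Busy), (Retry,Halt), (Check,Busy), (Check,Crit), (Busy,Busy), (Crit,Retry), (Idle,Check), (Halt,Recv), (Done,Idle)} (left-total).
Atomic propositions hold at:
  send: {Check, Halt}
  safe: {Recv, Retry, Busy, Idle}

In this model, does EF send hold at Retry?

Yes

EF send: least fixpoint, start Z0 = {Check, Halt}, add states with some successor in Z. Z1 = {Retry, Check, Idle, Halt}; Z2 = {Retry, Check, Crit, Idle, Halt, Done}; fixed.
Sat(EF send) = {Retry, Check, Crit, Idle, Halt, Done}
Retry ∈ Sat(EF send) = {Retry, Check, Crit, Idle, Halt, Done}, so the formula holds at Retry.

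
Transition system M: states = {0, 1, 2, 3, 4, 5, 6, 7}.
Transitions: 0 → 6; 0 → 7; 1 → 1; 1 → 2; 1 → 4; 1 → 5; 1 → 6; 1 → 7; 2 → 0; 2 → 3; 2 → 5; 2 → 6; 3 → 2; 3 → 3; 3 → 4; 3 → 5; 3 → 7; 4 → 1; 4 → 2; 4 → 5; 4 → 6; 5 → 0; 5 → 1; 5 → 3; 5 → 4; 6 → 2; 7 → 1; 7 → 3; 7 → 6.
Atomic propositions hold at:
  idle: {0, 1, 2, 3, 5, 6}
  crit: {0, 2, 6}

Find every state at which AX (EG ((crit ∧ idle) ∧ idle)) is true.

Sat(crit ∧ idle) = {0, 2, 6}
Sat((crit ∧ idle) ∧ idle) = {0, 2, 6}
EG ((crit ∧ idle) ∧ idle): greatest fixpoint, start Z0 = {0, 2, 6}, keep only states in Sat with some successor in Z. Already a fixed point.
Sat(EG ((crit ∧ idle) ∧ idle)) = {0, 2, 6}
Sat(AX (EG ((crit ∧ idle) ∧ idle))) = {s : every successor in {0, 2, 6}} = {6}

{6}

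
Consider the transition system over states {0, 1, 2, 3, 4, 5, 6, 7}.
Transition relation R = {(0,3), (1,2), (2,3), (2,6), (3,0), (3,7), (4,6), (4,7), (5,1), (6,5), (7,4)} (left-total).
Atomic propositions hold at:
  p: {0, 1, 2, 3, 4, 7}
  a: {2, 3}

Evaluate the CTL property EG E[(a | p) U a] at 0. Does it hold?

Yes

Sat(a | p) = {0, 1, 2, 3, 4, 7}
E[(a | p) U a]: least fixpoint, start Z0 = Sat(a) = {2, 3}, add states in Sat(a | p) with some successor in Z. Z1 = {0, 1, 2, 3}; fixed.
Sat(E[(a | p) U a]) = {0, 1, 2, 3}
EG E[(a | p) U a]: greatest fixpoint, start Z0 = {0, 1, 2, 3}, keep only states in Sat with some successor in Z. Already a fixed point.
Sat(EG E[(a | p) U a]) = {0, 1, 2, 3}
0 ∈ Sat(EG E[(a | p) U a]) = {0, 1, 2, 3}, so the formula holds at 0.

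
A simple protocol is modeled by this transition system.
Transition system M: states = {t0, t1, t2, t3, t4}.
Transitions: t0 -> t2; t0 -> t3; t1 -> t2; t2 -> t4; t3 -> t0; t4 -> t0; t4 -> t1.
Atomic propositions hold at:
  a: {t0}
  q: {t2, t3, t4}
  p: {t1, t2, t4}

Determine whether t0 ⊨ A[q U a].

Yes

A[q U a]: least fixpoint, start Z0 = Sat(a) = {t0}, add states in Sat(q) with every successor in Z. Z1 = {t0, t3}; fixed.
Sat(A[q U a]) = {t0, t3}
t0 ∈ Sat(A[q U a]) = {t0, t3}, so the formula holds at t0.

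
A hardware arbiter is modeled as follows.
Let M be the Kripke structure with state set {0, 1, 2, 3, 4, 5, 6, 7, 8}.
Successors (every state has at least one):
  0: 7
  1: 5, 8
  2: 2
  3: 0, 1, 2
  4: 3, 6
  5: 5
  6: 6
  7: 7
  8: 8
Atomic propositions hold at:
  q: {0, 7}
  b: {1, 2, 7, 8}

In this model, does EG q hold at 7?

EG q: greatest fixpoint, start Z0 = {0, 7}, keep only states in Sat with some successor in Z. Already a fixed point.
Sat(EG q) = {0, 7}
7 ∈ Sat(EG q) = {0, 7}, so the formula holds at 7.

Yes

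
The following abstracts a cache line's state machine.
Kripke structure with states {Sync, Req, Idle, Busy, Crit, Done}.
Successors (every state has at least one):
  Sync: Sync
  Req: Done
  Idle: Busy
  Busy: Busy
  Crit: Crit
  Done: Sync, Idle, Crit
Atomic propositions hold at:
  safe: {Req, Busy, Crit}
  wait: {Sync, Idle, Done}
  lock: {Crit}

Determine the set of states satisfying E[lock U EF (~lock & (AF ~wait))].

{Req, Idle, Busy, Done}

Sat(~lock) = {Sync, Req, Idle, Busy, Done}
Sat(~wait) = {Req, Busy, Crit}
AF ~wait: least fixpoint, start Z0 = {Req, Busy, Crit}, add states with every successor in Z. Z1 = {Req, Idle, Busy, Crit}; fixed.
Sat(AF ~wait) = {Req, Idle, Busy, Crit}
Sat(~lock & (AF ~wait)) = {Req, Idle, Busy}
EF (~lock & (AF ~wait)): least fixpoint, start Z0 = {Req, Idle, Busy}, add states with some successor in Z. Z1 = {Req, Idle, Busy, Done}; fixed.
Sat(EF (~lock & (AF ~wait))) = {Req, Idle, Busy, Done}
E[lock U EF (~lock & (AF ~wait))]: least fixpoint, start Z0 = Sat(EF (~lock & (AF ~wait))) = {Req, Idle, Busy, Done}, add states in Sat(lock) with some successor in Z. Already a fixed point.
Sat(E[lock U EF (~lock & (AF ~wait))]) = {Req, Idle, Busy, Done}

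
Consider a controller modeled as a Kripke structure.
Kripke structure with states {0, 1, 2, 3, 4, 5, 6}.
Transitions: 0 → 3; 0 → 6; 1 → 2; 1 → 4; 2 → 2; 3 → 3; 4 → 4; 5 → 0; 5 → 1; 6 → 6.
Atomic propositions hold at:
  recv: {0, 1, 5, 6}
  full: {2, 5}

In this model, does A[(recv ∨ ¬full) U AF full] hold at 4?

Sat(¬full) = {0, 1, 3, 4, 6}
Sat(recv ∨ ¬full) = {0, 1, 3, 4, 5, 6}
AF full: least fixpoint, start Z0 = {2, 5}, add states with every successor in Z. Already a fixed point.
Sat(AF full) = {2, 5}
A[(recv ∨ ¬full) U AF full]: least fixpoint, start Z0 = Sat(AF full) = {2, 5}, add states in Sat(recv ∨ ¬full) with every successor in Z. Already a fixed point.
Sat(A[(recv ∨ ¬full) U AF full]) = {2, 5}
4 ∉ Sat(A[(recv ∨ ¬full) U AF full]) = {2, 5}, so the formula does not hold at 4.

No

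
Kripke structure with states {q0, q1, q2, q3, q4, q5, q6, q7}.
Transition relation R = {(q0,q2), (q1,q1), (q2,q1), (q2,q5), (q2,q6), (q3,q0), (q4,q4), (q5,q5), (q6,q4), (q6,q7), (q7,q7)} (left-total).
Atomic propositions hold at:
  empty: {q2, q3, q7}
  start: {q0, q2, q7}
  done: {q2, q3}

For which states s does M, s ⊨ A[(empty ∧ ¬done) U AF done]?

Sat(¬done) = {q0, q1, q4, q5, q6, q7}
Sat(empty ∧ ¬done) = {q7}
AF done: least fixpoint, start Z0 = {q2, q3}, add states with every successor in Z. Z1 = {q0, q2, q3}; fixed.
Sat(AF done) = {q0, q2, q3}
A[(empty ∧ ¬done) U AF done]: least fixpoint, start Z0 = Sat(AF done) = {q0, q2, q3}, add states in Sat(empty ∧ ¬done) with every successor in Z. Already a fixed point.
Sat(A[(empty ∧ ¬done) U AF done]) = {q0, q2, q3}

{q0, q2, q3}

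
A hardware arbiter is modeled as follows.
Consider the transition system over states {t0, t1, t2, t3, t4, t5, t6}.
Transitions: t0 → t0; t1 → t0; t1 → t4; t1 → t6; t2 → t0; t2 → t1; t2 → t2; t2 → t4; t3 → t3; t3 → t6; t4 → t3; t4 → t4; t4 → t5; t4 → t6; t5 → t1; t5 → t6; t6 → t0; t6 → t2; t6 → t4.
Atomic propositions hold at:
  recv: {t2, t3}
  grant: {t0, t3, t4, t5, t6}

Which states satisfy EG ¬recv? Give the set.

{t0, t1, t4, t5, t6}

Sat(¬recv) = {t0, t1, t4, t5, t6}
EG ¬recv: greatest fixpoint, start Z0 = {t0, t1, t4, t5, t6}, keep only states in Sat with some successor in Z. Already a fixed point.
Sat(EG ¬recv) = {t0, t1, t4, t5, t6}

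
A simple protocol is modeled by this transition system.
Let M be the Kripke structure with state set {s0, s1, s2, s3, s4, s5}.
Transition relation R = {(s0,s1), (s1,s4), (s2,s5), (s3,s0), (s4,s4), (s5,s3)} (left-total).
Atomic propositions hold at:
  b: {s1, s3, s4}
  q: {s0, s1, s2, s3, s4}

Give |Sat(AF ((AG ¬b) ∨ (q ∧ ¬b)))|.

4

Sat(¬b) = {s0, s2, s5}
AG ¬b: greatest fixpoint, start Z0 = {s0, s2, s5}, keep only states in Sat with every successor in Z. Z1 = {s2}; Z2 = ∅; fixed.
Sat(AG ¬b) = ∅
Sat(q ∧ ¬b) = {s0, s2}
Sat((AG ¬b) ∨ (q ∧ ¬b)) = {s0, s2}
AF ((AG ¬b) ∨ (q ∧ ¬b)): least fixpoint, start Z0 = {s0, s2}, add states with every successor in Z. Z1 = {s0, s2, s3}; Z2 = {s0, s2, s3, s5}; fixed.
Sat(AF ((AG ¬b) ∨ (q ∧ ¬b))) = {s0, s2, s3, s5}
|Sat(AF ((AG ¬b) ∨ (q ∧ ¬b)))| = |{s0, s2, s3, s5}| = 4.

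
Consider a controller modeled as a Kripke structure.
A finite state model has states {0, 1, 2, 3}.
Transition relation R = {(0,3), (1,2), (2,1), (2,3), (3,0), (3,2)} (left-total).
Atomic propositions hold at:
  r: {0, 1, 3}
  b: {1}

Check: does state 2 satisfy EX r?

Yes

Sat(EX r) = {s : some successor in {0, 1, 3}} = {0, 2, 3}
2 ∈ Sat(EX r) = {0, 2, 3}, so the formula holds at 2.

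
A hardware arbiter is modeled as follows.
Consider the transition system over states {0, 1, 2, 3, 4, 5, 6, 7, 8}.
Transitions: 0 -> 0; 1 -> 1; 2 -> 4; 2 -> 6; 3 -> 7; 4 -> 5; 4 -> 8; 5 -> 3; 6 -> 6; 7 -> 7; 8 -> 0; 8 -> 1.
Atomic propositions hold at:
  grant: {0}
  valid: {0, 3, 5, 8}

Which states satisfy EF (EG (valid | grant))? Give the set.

{0, 2, 4, 8}

Sat(valid | grant) = {0, 3, 5, 8}
EG (valid | grant): greatest fixpoint, start Z0 = {0, 3, 5, 8}, keep only states in Sat with some successor in Z. Z1 = {0, 5, 8}; Z2 = {0, 8}; fixed.
Sat(EG (valid | grant)) = {0, 8}
EF (EG (valid | grant)): least fixpoint, start Z0 = {0, 8}, add states with some successor in Z. Z1 = {0, 4, 8}; Z2 = {0, 2, 4, 8}; fixed.
Sat(EF (EG (valid | grant))) = {0, 2, 4, 8}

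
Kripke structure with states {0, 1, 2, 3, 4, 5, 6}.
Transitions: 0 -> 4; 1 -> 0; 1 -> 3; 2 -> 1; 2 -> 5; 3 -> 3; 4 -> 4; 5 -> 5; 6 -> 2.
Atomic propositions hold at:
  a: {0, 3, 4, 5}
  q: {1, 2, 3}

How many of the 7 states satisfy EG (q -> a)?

4

Sat(q -> a) = {0, 3, 4, 5, 6}
EG (q -> a): greatest fixpoint, start Z0 = {0, 3, 4, 5, 6}, keep only states in Sat with some successor in Z. Z1 = {0, 3, 4, 5}; fixed.
Sat(EG (q -> a)) = {0, 3, 4, 5}
|Sat(EG (q -> a))| = |{0, 3, 4, 5}| = 4.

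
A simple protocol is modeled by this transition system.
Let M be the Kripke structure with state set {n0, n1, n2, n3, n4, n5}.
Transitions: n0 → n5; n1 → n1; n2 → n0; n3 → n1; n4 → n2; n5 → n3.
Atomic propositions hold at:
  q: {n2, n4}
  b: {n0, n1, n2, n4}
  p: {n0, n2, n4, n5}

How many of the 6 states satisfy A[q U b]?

A[q U b]: least fixpoint, start Z0 = Sat(b) = {n0, n1, n2, n4}, add states in Sat(q) with every successor in Z. Already a fixed point.
Sat(A[q U b]) = {n0, n1, n2, n4}
|Sat(A[q U b])| = |{n0, n1, n2, n4}| = 4.

4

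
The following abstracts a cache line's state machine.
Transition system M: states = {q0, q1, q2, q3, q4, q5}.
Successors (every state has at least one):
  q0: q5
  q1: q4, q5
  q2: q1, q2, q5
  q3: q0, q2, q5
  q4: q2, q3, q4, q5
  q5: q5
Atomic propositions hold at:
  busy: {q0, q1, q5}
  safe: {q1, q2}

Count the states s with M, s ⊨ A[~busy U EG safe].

Sat(~busy) = {q2, q3, q4}
EG safe: greatest fixpoint, start Z0 = {q1, q2}, keep only states in Sat with some successor in Z. Z1 = {q2}; fixed.
Sat(EG safe) = {q2}
A[~busy U EG safe]: least fixpoint, start Z0 = Sat(EG safe) = {q2}, add states in Sat(~busy) with every successor in Z. Already a fixed point.
Sat(A[~busy U EG safe]) = {q2}
|Sat(A[~busy U EG safe])| = |{q2}| = 1.

1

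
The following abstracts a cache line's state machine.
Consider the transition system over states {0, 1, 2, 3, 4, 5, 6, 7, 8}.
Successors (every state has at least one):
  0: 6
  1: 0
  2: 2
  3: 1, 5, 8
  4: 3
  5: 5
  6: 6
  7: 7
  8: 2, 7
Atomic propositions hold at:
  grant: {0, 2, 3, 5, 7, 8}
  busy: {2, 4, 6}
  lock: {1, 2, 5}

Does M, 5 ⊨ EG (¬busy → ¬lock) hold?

Sat(¬busy) = {0, 1, 3, 5, 7, 8}
Sat(¬lock) = {0, 3, 4, 6, 7, 8}
Sat(¬busy → ¬lock) = {0, 2, 3, 4, 6, 7, 8}
EG (¬busy → ¬lock): greatest fixpoint, start Z0 = {0, 2, 3, 4, 6, 7, 8}, keep only states in Sat with some successor in Z. Already a fixed point.
Sat(EG (¬busy → ¬lock)) = {0, 2, 3, 4, 6, 7, 8}
5 ∉ Sat(EG (¬busy → ¬lock)) = {0, 2, 3, 4, 6, 7, 8}, so the formula does not hold at 5.

No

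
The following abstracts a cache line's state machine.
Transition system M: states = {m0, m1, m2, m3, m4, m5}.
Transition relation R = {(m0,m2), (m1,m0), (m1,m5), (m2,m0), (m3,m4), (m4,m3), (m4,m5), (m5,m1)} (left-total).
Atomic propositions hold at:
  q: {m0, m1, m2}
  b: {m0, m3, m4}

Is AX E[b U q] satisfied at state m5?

E[b U q]: least fixpoint, start Z0 = Sat(q) = {m0, m1, m2}, add states in Sat(b) with some successor in Z. Already a fixed point.
Sat(E[b U q]) = {m0, m1, m2}
Sat(AX E[b U q]) = {s : every successor in {m0, m1, m2}} = {m0, m2, m5}
m5 ∈ Sat(AX E[b U q]) = {m0, m2, m5}, so the formula holds at m5.

Yes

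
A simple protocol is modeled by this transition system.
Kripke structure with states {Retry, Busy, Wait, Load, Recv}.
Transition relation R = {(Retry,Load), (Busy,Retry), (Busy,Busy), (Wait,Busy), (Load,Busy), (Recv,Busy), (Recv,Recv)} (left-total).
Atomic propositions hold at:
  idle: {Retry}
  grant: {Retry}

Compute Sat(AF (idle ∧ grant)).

Sat(idle ∧ grant) = {Retry}
AF (idle ∧ grant): least fixpoint, start Z0 = {Retry}, add states with every successor in Z. Already a fixed point.
Sat(AF (idle ∧ grant)) = {Retry}

{Retry}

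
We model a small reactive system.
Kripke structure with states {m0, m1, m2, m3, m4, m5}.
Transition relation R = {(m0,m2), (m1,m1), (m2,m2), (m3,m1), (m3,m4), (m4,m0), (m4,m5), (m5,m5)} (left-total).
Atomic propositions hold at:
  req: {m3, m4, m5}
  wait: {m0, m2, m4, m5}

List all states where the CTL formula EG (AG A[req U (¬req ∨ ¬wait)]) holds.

{m0, m1, m2}

Sat(¬req) = {m0, m1, m2}
Sat(¬wait) = {m1, m3}
Sat(¬req ∨ ¬wait) = {m0, m1, m2, m3}
A[req U (¬req ∨ ¬wait)]: least fixpoint, start Z0 = Sat((¬req ∨ ¬wait)) = {m0, m1, m2, m3}, add states in Sat(req) with every successor in Z. Already a fixed point.
Sat(A[req U (¬req ∨ ¬wait)]) = {m0, m1, m2, m3}
AG A[req U (¬req ∨ ¬wait)]: greatest fixpoint, start Z0 = {m0, m1, m2, m3}, keep only states in Sat with every successor in Z. Z1 = {m0, m1, m2}; fixed.
Sat(AG A[req U (¬req ∨ ¬wait)]) = {m0, m1, m2}
EG (AG A[req U (¬req ∨ ¬wait)]): greatest fixpoint, start Z0 = {m0, m1, m2}, keep only states in Sat with some successor in Z. Already a fixed point.
Sat(EG (AG A[req U (¬req ∨ ¬wait)])) = {m0, m1, m2}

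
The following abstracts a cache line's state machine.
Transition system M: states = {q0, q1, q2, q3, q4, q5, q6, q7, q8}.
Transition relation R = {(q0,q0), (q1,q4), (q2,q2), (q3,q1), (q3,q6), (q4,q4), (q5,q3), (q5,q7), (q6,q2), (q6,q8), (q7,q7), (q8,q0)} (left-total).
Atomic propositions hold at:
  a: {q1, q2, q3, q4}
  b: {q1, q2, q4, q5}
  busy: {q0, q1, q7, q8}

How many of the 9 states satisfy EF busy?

EF busy: least fixpoint, start Z0 = {q0, q1, q7, q8}, add states with some successor in Z. Z1 = {q0, q1, q3, q5, q6, q7, q8}; fixed.
Sat(EF busy) = {q0, q1, q3, q5, q6, q7, q8}
|Sat(EF busy)| = |{q0, q1, q3, q5, q6, q7, q8}| = 7.

7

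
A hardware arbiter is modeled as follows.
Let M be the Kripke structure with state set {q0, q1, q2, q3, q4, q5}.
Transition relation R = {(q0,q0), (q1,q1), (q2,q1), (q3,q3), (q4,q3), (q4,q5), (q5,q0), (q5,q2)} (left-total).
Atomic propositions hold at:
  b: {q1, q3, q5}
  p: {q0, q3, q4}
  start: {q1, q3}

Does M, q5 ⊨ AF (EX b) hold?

No

Sat(EX b) = {s : some successor in {q1, q3, q5}} = {q1, q2, q3, q4}
AF (EX b): least fixpoint, start Z0 = {q1, q2, q3, q4}, add states with every successor in Z. Already a fixed point.
Sat(AF (EX b)) = {q1, q2, q3, q4}
q5 ∉ Sat(AF (EX b)) = {q1, q2, q3, q4}, so the formula does not hold at q5.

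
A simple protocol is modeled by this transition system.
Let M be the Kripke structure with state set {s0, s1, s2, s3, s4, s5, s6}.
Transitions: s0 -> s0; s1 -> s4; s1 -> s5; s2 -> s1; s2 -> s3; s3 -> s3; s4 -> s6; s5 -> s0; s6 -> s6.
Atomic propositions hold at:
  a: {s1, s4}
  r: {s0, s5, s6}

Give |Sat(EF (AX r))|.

Sat(AX r) = {s : every successor in {s0, s5, s6}} = {s0, s4, s5, s6}
EF (AX r): least fixpoint, start Z0 = {s0, s4, s5, s6}, add states with some successor in Z. Z1 = {s0, s1, s4, s5, s6}; Z2 = {s0, s1, s2, s4, s5, s6}; fixed.
Sat(EF (AX r)) = {s0, s1, s2, s4, s5, s6}
|Sat(EF (AX r))| = |{s0, s1, s2, s4, s5, s6}| = 6.

6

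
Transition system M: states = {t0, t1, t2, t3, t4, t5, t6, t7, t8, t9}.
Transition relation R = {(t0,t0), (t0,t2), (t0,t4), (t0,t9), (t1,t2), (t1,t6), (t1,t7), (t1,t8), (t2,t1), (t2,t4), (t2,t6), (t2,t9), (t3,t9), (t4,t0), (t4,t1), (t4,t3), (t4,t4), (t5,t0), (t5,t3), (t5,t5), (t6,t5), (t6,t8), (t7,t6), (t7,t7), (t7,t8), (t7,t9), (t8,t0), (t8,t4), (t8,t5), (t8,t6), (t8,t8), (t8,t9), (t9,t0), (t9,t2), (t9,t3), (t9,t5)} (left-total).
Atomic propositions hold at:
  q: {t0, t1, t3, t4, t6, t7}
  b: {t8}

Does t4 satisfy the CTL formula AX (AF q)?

AF q: least fixpoint, start Z0 = {t0, t1, t3, t4, t6, t7}, add states with every successor in Z. Already a fixed point.
Sat(AF q) = {t0, t1, t3, t4, t6, t7}
Sat(AX (AF q)) = {s : every successor in {t0, t1, t3, t4, t6, t7}} = {t4}
t4 ∈ Sat(AX (AF q)) = {t4}, so the formula holds at t4.

Yes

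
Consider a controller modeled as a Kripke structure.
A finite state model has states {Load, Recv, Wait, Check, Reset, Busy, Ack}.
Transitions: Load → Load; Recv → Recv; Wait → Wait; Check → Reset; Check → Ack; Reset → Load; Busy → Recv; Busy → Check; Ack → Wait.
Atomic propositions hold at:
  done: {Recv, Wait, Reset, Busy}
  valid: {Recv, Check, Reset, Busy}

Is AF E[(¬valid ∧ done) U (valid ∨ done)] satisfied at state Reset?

Yes

Sat(¬valid) = {Load, Wait, Ack}
Sat(¬valid ∧ done) = {Wait}
Sat(valid ∨ done) = {Recv, Wait, Check, Reset, Busy}
E[(¬valid ∧ done) U (valid ∨ done)]: least fixpoint, start Z0 = Sat((valid ∨ done)) = {Recv, Wait, Check, Reset, Busy}, add states in Sat(¬valid ∧ done) with some successor in Z. Already a fixed point.
Sat(E[(¬valid ∧ done) U (valid ∨ done)]) = {Recv, Wait, Check, Reset, Busy}
AF E[(¬valid ∧ done) U (valid ∨ done)]: least fixpoint, start Z0 = {Recv, Wait, Check, Reset, Busy}, add states with every successor in Z. Z1 = {Recv, Wait, Check, Reset, Busy, Ack}; fixed.
Sat(AF E[(¬valid ∧ done) U (valid ∨ done)]) = {Recv, Wait, Check, Reset, Busy, Ack}
Reset ∈ Sat(AF E[(¬valid ∧ done) U (valid ∨ done)]) = {Recv, Wait, Check, Reset, Busy, Ack}, so the formula holds at Reset.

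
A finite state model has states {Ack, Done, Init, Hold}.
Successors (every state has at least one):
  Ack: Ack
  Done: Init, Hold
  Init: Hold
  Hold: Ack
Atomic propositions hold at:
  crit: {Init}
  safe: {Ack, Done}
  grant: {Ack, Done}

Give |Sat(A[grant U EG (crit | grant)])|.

Sat(crit | grant) = {Ack, Done, Init}
EG (crit | grant): greatest fixpoint, start Z0 = {Ack, Done, Init}, keep only states in Sat with some successor in Z. Z1 = {Ack, Done}; Z2 = {Ack}; fixed.
Sat(EG (crit | grant)) = {Ack}
A[grant U EG (crit | grant)]: least fixpoint, start Z0 = Sat(EG (crit | grant)) = {Ack}, add states in Sat(grant) with every successor in Z. Already a fixed point.
Sat(A[grant U EG (crit | grant)]) = {Ack}
|Sat(A[grant U EG (crit | grant)])| = |{Ack}| = 1.

1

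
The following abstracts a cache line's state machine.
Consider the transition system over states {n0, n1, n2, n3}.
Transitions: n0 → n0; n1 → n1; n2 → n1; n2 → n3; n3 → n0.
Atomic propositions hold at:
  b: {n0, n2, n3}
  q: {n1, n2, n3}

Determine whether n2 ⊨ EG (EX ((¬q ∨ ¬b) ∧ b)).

No

Sat(¬q) = {n0}
Sat(¬b) = {n1}
Sat(¬q ∨ ¬b) = {n0, n1}
Sat((¬q ∨ ¬b) ∧ b) = {n0}
Sat(EX ((¬q ∨ ¬b) ∧ b)) = {s : some successor in {n0}} = {n0, n3}
EG (EX ((¬q ∨ ¬b) ∧ b)): greatest fixpoint, start Z0 = {n0, n3}, keep only states in Sat with some successor in Z. Already a fixed point.
Sat(EG (EX ((¬q ∨ ¬b) ∧ b))) = {n0, n3}
n2 ∉ Sat(EG (EX ((¬q ∨ ¬b) ∧ b))) = {n0, n3}, so the formula does not hold at n2.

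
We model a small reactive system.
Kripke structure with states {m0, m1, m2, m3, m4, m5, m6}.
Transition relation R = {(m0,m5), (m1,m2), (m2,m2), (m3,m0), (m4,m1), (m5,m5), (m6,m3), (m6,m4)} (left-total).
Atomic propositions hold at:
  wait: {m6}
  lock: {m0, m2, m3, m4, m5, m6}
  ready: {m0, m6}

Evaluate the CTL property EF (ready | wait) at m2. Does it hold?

Sat(ready | wait) = {m0, m6}
EF (ready | wait): least fixpoint, start Z0 = {m0, m6}, add states with some successor in Z. Z1 = {m0, m3, m6}; fixed.
Sat(EF (ready | wait)) = {m0, m3, m6}
m2 ∉ Sat(EF (ready | wait)) = {m0, m3, m6}, so the formula does not hold at m2.

No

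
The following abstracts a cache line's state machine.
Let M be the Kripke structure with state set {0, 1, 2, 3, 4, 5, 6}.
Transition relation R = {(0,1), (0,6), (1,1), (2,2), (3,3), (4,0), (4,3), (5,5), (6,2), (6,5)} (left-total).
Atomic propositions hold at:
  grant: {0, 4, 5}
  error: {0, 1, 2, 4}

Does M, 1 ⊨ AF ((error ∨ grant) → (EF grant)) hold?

Sat(error ∨ grant) = {0, 1, 2, 4, 5}
EF grant: least fixpoint, start Z0 = {0, 4, 5}, add states with some successor in Z. Z1 = {0, 4, 5, 6}; fixed.
Sat(EF grant) = {0, 4, 5, 6}
Sat((error ∨ grant) → (EF grant)) = {0, 3, 4, 5, 6}
AF ((error ∨ grant) → (EF grant)): least fixpoint, start Z0 = {0, 3, 4, 5, 6}, add states with every successor in Z. Already a fixed point.
Sat(AF ((error ∨ grant) → (EF grant))) = {0, 3, 4, 5, 6}
1 ∉ Sat(AF ((error ∨ grant) → (EF grant))) = {0, 3, 4, 5, 6}, so the formula does not hold at 1.

No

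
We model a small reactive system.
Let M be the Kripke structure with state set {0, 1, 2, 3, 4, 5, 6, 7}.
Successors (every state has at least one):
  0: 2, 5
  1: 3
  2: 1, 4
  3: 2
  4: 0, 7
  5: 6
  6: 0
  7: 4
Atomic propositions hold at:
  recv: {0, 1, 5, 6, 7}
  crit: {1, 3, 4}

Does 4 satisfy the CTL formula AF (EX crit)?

Sat(EX crit) = {s : some successor in {1, 3, 4}} = {1, 2, 7}
AF (EX crit): least fixpoint, start Z0 = {1, 2, 7}, add states with every successor in Z. Z1 = {1, 2, 3, 7}; fixed.
Sat(AF (EX crit)) = {1, 2, 3, 7}
4 ∉ Sat(AF (EX crit)) = {1, 2, 3, 7}, so the formula does not hold at 4.

No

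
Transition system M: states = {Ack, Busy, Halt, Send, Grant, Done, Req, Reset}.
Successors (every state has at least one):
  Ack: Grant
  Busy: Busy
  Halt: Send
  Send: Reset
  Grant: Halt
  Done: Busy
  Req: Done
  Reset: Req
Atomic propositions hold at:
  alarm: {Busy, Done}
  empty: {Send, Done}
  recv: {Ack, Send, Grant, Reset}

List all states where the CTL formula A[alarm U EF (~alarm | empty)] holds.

{Ack, Halt, Send, Grant, Done, Req, Reset}

Sat(~alarm) = {Ack, Halt, Send, Grant, Req, Reset}
Sat(~alarm | empty) = {Ack, Halt, Send, Grant, Done, Req, Reset}
EF (~alarm | empty): least fixpoint, start Z0 = {Ack, Halt, Send, Grant, Done, Req, Reset}, add states with some successor in Z. Already a fixed point.
Sat(EF (~alarm | empty)) = {Ack, Halt, Send, Grant, Done, Req, Reset}
A[alarm U EF (~alarm | empty)]: least fixpoint, start Z0 = Sat(EF (~alarm | empty)) = {Ack, Halt, Send, Grant, Done, Req, Reset}, add states in Sat(alarm) with every successor in Z. Already a fixed point.
Sat(A[alarm U EF (~alarm | empty)]) = {Ack, Halt, Send, Grant, Done, Req, Reset}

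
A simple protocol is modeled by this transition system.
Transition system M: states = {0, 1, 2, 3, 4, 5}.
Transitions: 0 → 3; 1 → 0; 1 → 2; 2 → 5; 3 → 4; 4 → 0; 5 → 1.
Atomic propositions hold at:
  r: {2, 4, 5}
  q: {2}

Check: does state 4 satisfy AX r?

No

Sat(AX r) = {s : every successor in {2, 4, 5}} = {2, 3}
4 ∉ Sat(AX r) = {2, 3}, so the formula does not hold at 4.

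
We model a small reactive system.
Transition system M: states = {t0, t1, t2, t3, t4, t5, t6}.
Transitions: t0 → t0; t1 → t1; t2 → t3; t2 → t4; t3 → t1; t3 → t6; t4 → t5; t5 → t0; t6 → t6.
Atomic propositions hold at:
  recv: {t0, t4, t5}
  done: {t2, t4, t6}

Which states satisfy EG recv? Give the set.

{t0, t4, t5}

EG recv: greatest fixpoint, start Z0 = {t0, t4, t5}, keep only states in Sat with some successor in Z. Already a fixed point.
Sat(EG recv) = {t0, t4, t5}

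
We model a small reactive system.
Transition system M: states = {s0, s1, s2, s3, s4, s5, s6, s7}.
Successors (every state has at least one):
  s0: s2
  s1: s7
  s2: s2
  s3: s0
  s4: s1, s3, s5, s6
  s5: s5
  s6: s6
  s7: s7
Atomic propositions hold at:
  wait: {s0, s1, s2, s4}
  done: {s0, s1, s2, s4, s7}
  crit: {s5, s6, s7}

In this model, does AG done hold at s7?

Yes

AG done: greatest fixpoint, start Z0 = {s0, s1, s2, s4, s7}, keep only states in Sat with every successor in Z. Z1 = {s0, s1, s2, s7}; fixed.
Sat(AG done) = {s0, s1, s2, s7}
s7 ∈ Sat(AG done) = {s0, s1, s2, s7}, so the formula holds at s7.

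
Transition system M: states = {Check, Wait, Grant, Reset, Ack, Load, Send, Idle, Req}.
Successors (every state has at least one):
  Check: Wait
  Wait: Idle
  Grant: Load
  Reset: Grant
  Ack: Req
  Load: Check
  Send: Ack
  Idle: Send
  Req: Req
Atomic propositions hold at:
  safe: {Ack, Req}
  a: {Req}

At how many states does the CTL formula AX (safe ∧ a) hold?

2

Sat(safe ∧ a) = {Req}
Sat(AX (safe ∧ a)) = {s : every successor in {Req}} = {Ack, Req}
|Sat(AX (safe ∧ a))| = |{Ack, Req}| = 2.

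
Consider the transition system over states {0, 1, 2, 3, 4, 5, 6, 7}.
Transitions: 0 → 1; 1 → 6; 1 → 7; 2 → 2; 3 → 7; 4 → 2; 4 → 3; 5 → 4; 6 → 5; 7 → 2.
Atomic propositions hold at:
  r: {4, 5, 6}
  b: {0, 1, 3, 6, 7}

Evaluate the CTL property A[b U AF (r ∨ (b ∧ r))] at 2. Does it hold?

Sat(b ∧ r) = {6}
Sat(r ∨ (b ∧ r)) = {4, 5, 6}
AF (r ∨ (b ∧ r)): least fixpoint, start Z0 = {4, 5, 6}, add states with every successor in Z. Already a fixed point.
Sat(AF (r ∨ (b ∧ r))) = {4, 5, 6}
A[b U AF (r ∨ (b ∧ r))]: least fixpoint, start Z0 = Sat(AF (r ∨ (b ∧ r))) = {4, 5, 6}, add states in Sat(b) with every successor in Z. Already a fixed point.
Sat(A[b U AF (r ∨ (b ∧ r))]) = {4, 5, 6}
2 ∉ Sat(A[b U AF (r ∨ (b ∧ r))]) = {4, 5, 6}, so the formula does not hold at 2.

No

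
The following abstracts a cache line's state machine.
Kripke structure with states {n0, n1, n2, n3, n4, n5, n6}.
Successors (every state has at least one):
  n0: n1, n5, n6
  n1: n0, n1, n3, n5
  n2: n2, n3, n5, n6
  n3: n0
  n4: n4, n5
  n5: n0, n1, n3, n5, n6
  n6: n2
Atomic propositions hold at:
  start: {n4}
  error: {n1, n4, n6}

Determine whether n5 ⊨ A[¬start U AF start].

No

Sat(¬start) = {n0, n1, n2, n3, n5, n6}
AF start: least fixpoint, start Z0 = {n4}, add states with every successor in Z. Already a fixed point.
Sat(AF start) = {n4}
A[¬start U AF start]: least fixpoint, start Z0 = Sat(AF start) = {n4}, add states in Sat(¬start) with every successor in Z. Already a fixed point.
Sat(A[¬start U AF start]) = {n4}
n5 ∉ Sat(A[¬start U AF start]) = {n4}, so the formula does not hold at n5.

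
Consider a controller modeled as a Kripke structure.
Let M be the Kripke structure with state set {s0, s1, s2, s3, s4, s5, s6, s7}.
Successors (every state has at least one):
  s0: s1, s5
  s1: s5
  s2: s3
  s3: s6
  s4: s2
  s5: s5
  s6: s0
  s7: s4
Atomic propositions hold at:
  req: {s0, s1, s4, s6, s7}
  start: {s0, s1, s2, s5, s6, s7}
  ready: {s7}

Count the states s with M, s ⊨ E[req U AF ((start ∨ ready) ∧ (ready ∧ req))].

1

Sat(start ∨ ready) = {s0, s1, s2, s5, s6, s7}
Sat(ready ∧ req) = {s7}
Sat((start ∨ ready) ∧ (ready ∧ req)) = {s7}
AF ((start ∨ ready) ∧ (ready ∧ req)): least fixpoint, start Z0 = {s7}, add states with every successor in Z. Already a fixed point.
Sat(AF ((start ∨ ready) ∧ (ready ∧ req))) = {s7}
E[req U AF ((start ∨ ready) ∧ (ready ∧ req))]: least fixpoint, start Z0 = Sat(AF ((start ∨ ready) ∧ (ready ∧ req))) = {s7}, add states in Sat(req) with some successor in Z. Already a fixed point.
Sat(E[req U AF ((start ∨ ready) ∧ (ready ∧ req))]) = {s7}
|Sat(E[req U AF ((start ∨ ready) ∧ (ready ∧ req))])| = |{s7}| = 1.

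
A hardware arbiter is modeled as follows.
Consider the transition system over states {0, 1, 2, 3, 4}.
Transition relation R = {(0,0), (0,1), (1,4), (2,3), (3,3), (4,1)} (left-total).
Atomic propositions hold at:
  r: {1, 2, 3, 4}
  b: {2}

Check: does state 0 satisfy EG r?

No

EG r: greatest fixpoint, start Z0 = {1, 2, 3, 4}, keep only states in Sat with some successor in Z. Already a fixed point.
Sat(EG r) = {1, 2, 3, 4}
0 ∉ Sat(EG r) = {1, 2, 3, 4}, so the formula does not hold at 0.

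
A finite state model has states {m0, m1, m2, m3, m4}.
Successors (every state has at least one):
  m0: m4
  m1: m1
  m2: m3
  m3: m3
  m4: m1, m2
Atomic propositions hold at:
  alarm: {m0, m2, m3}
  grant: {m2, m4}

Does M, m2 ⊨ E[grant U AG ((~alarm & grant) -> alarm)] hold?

Yes

Sat(~alarm) = {m1, m4}
Sat(~alarm & grant) = {m4}
Sat((~alarm & grant) -> alarm) = {m0, m1, m2, m3}
AG ((~alarm & grant) -> alarm): greatest fixpoint, start Z0 = {m0, m1, m2, m3}, keep only states in Sat with every successor in Z. Z1 = {m1, m2, m3}; fixed.
Sat(AG ((~alarm & grant) -> alarm)) = {m1, m2, m3}
E[grant U AG ((~alarm & grant) -> alarm)]: least fixpoint, start Z0 = Sat(AG ((~alarm & grant) -> alarm)) = {m1, m2, m3}, add states in Sat(grant) with some successor in Z. Z1 = {m1, m2, m3, m4}; fixed.
Sat(E[grant U AG ((~alarm & grant) -> alarm)]) = {m1, m2, m3, m4}
m2 ∈ Sat(E[grant U AG ((~alarm & grant) -> alarm)]) = {m1, m2, m3, m4}, so the formula holds at m2.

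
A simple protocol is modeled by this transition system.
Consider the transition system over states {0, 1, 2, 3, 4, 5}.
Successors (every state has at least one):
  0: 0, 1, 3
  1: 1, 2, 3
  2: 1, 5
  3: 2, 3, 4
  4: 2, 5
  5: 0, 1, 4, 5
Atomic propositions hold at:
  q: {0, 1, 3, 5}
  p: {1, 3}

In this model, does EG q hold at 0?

EG q: greatest fixpoint, start Z0 = {0, 1, 3, 5}, keep only states in Sat with some successor in Z. Already a fixed point.
Sat(EG q) = {0, 1, 3, 5}
0 ∈ Sat(EG q) = {0, 1, 3, 5}, so the formula holds at 0.

Yes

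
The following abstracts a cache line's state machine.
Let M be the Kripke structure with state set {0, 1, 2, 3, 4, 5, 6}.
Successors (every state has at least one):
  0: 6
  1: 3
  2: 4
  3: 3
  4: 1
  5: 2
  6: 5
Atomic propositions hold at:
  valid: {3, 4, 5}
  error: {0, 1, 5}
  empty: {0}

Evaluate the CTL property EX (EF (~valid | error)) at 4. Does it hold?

Yes

Sat(~valid) = {0, 1, 2, 6}
Sat(~valid | error) = {0, 1, 2, 5, 6}
EF (~valid | error): least fixpoint, start Z0 = {0, 1, 2, 5, 6}, add states with some successor in Z. Z1 = {0, 1, 2, 4, 5, 6}; fixed.
Sat(EF (~valid | error)) = {0, 1, 2, 4, 5, 6}
Sat(EX (EF (~valid | error))) = {s : some successor in {0, 1, 2, 4, 5, 6}} = {0, 2, 4, 5, 6}
4 ∈ Sat(EX (EF (~valid | error))) = {0, 2, 4, 5, 6}, so the formula holds at 4.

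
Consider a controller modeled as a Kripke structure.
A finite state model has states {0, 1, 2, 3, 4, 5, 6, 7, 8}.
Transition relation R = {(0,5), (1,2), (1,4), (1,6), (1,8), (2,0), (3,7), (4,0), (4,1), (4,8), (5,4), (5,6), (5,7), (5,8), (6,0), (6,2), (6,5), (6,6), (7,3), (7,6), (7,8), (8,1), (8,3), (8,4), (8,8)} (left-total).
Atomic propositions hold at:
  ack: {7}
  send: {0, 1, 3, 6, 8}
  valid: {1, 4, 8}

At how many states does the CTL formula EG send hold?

3

EG send: greatest fixpoint, start Z0 = {0, 1, 3, 6, 8}, keep only states in Sat with some successor in Z. Z1 = {1, 6, 8}; fixed.
Sat(EG send) = {1, 6, 8}
|Sat(EG send)| = |{1, 6, 8}| = 3.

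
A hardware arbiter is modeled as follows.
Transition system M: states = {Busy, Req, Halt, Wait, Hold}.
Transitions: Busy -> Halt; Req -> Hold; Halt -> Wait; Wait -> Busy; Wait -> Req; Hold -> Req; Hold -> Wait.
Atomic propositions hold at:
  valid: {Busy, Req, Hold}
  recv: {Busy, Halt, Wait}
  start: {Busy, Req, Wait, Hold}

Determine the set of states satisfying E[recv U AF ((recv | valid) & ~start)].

Sat(recv | valid) = {Busy, Req, Halt, Wait, Hold}
Sat(~start) = {Halt}
Sat((recv | valid) & ~start) = {Halt}
AF ((recv | valid) & ~start): least fixpoint, start Z0 = {Halt}, add states with every successor in Z. Z1 = {Busy, Halt}; fixed.
Sat(AF ((recv | valid) & ~start)) = {Busy, Halt}
E[recv U AF ((recv | valid) & ~start)]: least fixpoint, start Z0 = Sat(AF ((recv | valid) & ~start)) = {Busy, Halt}, add states in Sat(recv) with some successor in Z. Z1 = {Busy, Halt, Wait}; fixed.
Sat(E[recv U AF ((recv | valid) & ~start)]) = {Busy, Halt, Wait}

{Busy, Halt, Wait}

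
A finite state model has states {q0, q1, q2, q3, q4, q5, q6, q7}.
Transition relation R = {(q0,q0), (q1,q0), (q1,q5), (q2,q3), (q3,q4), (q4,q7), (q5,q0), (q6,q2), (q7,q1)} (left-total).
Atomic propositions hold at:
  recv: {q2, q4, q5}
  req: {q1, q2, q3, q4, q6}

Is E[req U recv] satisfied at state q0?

E[req U recv]: least fixpoint, start Z0 = Sat(recv) = {q2, q4, q5}, add states in Sat(req) with some successor in Z. Z1 = {q1, q2, q3, q4, q5, q6}; fixed.
Sat(E[req U recv]) = {q1, q2, q3, q4, q5, q6}
q0 ∉ Sat(E[req U recv]) = {q1, q2, q3, q4, q5, q6}, so the formula does not hold at q0.

No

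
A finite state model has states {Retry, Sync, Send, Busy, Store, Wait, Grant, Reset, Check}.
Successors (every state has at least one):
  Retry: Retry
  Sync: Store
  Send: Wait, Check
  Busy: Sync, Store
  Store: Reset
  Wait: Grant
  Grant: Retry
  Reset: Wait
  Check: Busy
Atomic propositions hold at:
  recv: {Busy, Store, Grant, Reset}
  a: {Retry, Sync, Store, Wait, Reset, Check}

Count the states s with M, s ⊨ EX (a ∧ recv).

Sat(a ∧ recv) = {Store, Reset}
Sat(EX (a ∧ recv)) = {s : some successor in {Store, Reset}} = {Sync, Busy, Store}
|Sat(EX (a ∧ recv))| = |{Sync, Busy, Store}| = 3.

3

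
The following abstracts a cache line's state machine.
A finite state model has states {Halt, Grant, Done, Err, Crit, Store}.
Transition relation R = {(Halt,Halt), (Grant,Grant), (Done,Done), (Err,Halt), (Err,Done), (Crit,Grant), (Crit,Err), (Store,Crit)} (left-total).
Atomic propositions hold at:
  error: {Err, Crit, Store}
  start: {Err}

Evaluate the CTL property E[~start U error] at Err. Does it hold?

Yes

Sat(~start) = {Halt, Grant, Done, Crit, Store}
E[~start U error]: least fixpoint, start Z0 = Sat(error) = {Err, Crit, Store}, add states in Sat(~start) with some successor in Z. Already a fixed point.
Sat(E[~start U error]) = {Err, Crit, Store}
Err ∈ Sat(E[~start U error]) = {Err, Crit, Store}, so the formula holds at Err.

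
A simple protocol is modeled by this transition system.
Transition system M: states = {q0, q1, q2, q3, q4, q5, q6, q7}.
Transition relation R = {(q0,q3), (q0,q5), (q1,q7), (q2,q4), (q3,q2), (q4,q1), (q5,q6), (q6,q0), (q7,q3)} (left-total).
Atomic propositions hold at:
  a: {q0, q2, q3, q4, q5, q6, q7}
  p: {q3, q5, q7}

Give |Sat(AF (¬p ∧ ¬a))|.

5

Sat(¬p) = {q0, q1, q2, q4, q6}
Sat(¬a) = {q1}
Sat(¬p ∧ ¬a) = {q1}
AF (¬p ∧ ¬a): least fixpoint, start Z0 = {q1}, add states with every successor in Z. Z1 = {q1, q4}; Z2 = {q1, q2, q4}; Z3 = {q1, q2, q3, q4}; Z4 = {q1, q2, q3, q4, q7}; fixed.
Sat(AF (¬p ∧ ¬a)) = {q1, q2, q3, q4, q7}
|Sat(AF (¬p ∧ ¬a))| = |{q1, q2, q3, q4, q7}| = 5.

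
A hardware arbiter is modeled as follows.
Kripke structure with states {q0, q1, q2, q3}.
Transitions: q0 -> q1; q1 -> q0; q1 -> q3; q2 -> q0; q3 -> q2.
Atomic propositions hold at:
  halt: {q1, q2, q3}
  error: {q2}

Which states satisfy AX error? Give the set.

Sat(AX error) = {s : every successor in {q2}} = {q3}

{q3}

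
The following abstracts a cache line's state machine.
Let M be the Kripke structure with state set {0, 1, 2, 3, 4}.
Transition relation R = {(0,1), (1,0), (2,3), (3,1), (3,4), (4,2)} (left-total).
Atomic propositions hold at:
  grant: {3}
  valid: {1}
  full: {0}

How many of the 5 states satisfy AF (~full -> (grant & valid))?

2

Sat(~full) = {1, 2, 3, 4}
Sat(grant & valid) = ∅
Sat(~full -> (grant & valid)) = {0}
AF (~full -> (grant & valid)): least fixpoint, start Z0 = {0}, add states with every successor in Z. Z1 = {0, 1}; fixed.
Sat(AF (~full -> (grant & valid))) = {0, 1}
|Sat(AF (~full -> (grant & valid)))| = |{0, 1}| = 2.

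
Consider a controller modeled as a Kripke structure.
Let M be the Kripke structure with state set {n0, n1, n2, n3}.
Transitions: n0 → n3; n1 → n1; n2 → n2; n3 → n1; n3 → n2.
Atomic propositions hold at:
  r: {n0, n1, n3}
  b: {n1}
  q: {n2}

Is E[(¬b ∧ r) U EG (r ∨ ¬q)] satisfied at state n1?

Sat(¬b) = {n0, n2, n3}
Sat(¬b ∧ r) = {n0, n3}
Sat(¬q) = {n0, n1, n3}
Sat(r ∨ ¬q) = {n0, n1, n3}
EG (r ∨ ¬q): greatest fixpoint, start Z0 = {n0, n1, n3}, keep only states in Sat with some successor in Z. Already a fixed point.
Sat(EG (r ∨ ¬q)) = {n0, n1, n3}
E[(¬b ∧ r) U EG (r ∨ ¬q)]: least fixpoint, start Z0 = Sat(EG (r ∨ ¬q)) = {n0, n1, n3}, add states in Sat(¬b ∧ r) with some successor in Z. Already a fixed point.
Sat(E[(¬b ∧ r) U EG (r ∨ ¬q)]) = {n0, n1, n3}
n1 ∈ Sat(E[(¬b ∧ r) U EG (r ∨ ¬q)]) = {n0, n1, n3}, so the formula holds at n1.

Yes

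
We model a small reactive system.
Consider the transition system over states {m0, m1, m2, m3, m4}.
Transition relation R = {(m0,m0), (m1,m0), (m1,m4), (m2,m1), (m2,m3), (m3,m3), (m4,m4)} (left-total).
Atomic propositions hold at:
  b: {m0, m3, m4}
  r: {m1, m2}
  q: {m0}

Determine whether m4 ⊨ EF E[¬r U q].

Sat(¬r) = {m0, m3, m4}
E[¬r U q]: least fixpoint, start Z0 = Sat(q) = {m0}, add states in Sat(¬r) with some successor in Z. Already a fixed point.
Sat(E[¬r U q]) = {m0}
EF E[¬r U q]: least fixpoint, start Z0 = {m0}, add states with some successor in Z. Z1 = {m0, m1}; Z2 = {m0, m1, m2}; fixed.
Sat(EF E[¬r U q]) = {m0, m1, m2}
m4 ∉ Sat(EF E[¬r U q]) = {m0, m1, m2}, so the formula does not hold at m4.

No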